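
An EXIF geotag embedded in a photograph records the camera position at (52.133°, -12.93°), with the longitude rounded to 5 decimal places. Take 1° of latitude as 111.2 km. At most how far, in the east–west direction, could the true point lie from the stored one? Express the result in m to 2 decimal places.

0.34 m

Rounding to 5 decimal places leaves the longitude within ±5e-06° of the true value.
At latitude 52.133° a degree of longitude spans 111200 m × cos 52.133° = 111200 × 0.6138 ≈ 68258 m.
So at most 5e-06° × 68258 ≈ 0.34129 m east–west.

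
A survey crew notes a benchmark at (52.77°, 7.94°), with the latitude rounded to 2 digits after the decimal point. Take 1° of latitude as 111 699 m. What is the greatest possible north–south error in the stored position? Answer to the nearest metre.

558 metres

Rounding to 2 decimal places leaves the latitude within ±0.005° of the true value.
Along the meridian that is 0.005° × 111699 m/° = 558.495 m.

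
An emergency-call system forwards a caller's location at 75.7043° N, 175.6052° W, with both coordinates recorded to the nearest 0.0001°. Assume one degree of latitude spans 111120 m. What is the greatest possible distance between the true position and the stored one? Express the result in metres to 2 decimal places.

5.72 metres

Rounding to 4 decimal places leaves each coordinate within ±5e-05° of the true value.
North–south component: 5e-05° × 111120 = 5.556 m.
Longitude error → 5e-05 × 111120 × cos 75.7043° = 5e-05 × 111120 × 0.2469 ≈ 1.37192 m.
Combining orthogonally: (5.556² + 1.37192²)^½ ≈ 5.72288 m.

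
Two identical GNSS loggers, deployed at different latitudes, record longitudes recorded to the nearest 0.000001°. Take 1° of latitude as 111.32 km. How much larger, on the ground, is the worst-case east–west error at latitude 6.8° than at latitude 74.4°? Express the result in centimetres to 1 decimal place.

Rounding to 6 decimal places leaves the longitude within ±5e-07° of the true value.
At 6.8°: 5e-07° × 111320 × cos 6.8° = 5e-07 × 111320 × 0.9930 ≈ 0.055268 m.
Error at 74.4° = 5e-07° × 111320 × cos 74.4° ≈ 0.05566 × 0.2689 = 0.014968 m.
So the lower-latitude error exceeds the higher by 0.055268 − 0.014968 = 0.0403 m.
That is 0.0403004 m = 4.03 cm.

4.0 centimetres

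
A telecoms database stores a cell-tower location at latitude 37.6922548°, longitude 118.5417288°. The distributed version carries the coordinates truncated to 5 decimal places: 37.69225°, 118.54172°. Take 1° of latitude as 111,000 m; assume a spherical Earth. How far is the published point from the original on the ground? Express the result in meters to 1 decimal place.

0.9 meters

The latitude changed by +0.0000048° and the longitude by +0.0000088°.
North–south shift: 0.0000048 × 111000 = 0.5328 m.
East–west at this latitude: 0.0000088° × 111000 × cos 37.6923° ≈ 0.0000088 × 87835 = 0.772948 m.
Hypotenuse of the two orthogonal shifts: √(0.5328² + 0.772948²) = 0.938789 m.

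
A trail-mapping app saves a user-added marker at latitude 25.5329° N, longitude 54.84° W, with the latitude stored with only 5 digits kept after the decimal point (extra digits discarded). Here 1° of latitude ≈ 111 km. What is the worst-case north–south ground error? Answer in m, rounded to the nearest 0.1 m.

1.1 m

Truncating at 5 decimal places can drop up to a full unit in the last place, so the latitude may be off by as much as 1e-05°.
So the N–S error is at most 1e-05 × 111000 = 1.11 m.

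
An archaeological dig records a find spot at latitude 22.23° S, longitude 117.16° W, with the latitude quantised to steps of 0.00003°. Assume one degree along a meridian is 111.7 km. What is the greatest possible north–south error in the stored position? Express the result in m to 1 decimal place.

With a 0.00003° grid the true value lies within half a step, ±0.00003°/2 = ±1.5e-05°, of the stored one.
North–south distance: 1.5e-05° × 111700 m/° = 1.6755 m.

1.7 m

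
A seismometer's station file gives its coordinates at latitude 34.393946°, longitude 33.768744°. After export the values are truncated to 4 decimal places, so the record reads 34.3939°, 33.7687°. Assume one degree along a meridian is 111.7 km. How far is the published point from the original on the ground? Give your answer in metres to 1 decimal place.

Δlat = 34.393946 − 34.3939 = +0.000046°; Δlon = 33.768744 − 33.7687 = +0.000044°.
N–S: 0.000046° × 111700 m/° = 5.1382 m.
East–west at this latitude: 0.000044° × 111700 × cos 34.3939° ≈ 0.000044 × 92171.9 = 4.05556 m.
Combined displacement = (5.1382² + 4.05556²)^½ ≈ 6.54589 m.

6.5 metres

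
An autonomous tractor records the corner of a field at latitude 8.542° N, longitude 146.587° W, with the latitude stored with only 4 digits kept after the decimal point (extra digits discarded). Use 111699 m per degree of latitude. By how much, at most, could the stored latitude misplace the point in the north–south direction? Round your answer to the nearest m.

Truncating at 4 decimal places can drop up to a full unit in the last place, so the latitude may be off by as much as 0.0001°.
North–south distance: 0.0001° × 111699 m/° = 11.1699 m.

11 m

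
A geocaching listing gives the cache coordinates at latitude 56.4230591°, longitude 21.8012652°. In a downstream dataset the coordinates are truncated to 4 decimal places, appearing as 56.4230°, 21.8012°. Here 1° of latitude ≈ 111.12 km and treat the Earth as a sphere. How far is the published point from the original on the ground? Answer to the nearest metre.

8 metres

The latitude changed by +0.0000591° and the longitude by +0.0000652°.
North–south shift: 0.0000591 × 111120 = 6.56719 m.
East–west at this latitude: 0.0000652° × 111120 × cos 56.423° ≈ 0.0000652 × 61455.7 = 4.00691 m.
Combined displacement = (6.56719² + 4.00691²)^½ ≈ 7.69307 m.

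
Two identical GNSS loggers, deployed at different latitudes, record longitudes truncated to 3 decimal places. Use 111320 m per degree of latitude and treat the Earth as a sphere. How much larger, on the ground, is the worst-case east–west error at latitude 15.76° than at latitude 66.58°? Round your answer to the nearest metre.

Truncating at 3 decimal places can drop up to a full unit in the last place, so the longitude may be off by as much as 0.001°.
At 15.76°: 0.001° × 111320 × cos 15.76° = 0.001 × 111320 × 0.9624 ≈ 107.14 m.
At 66.58°: 0.001° × 111320 × cos 66.58° = 0.001 × 111320 × 0.3975 ≈ 44.246 m.
Difference: 107.14 − 44.246 = 62.889 m.

63 metres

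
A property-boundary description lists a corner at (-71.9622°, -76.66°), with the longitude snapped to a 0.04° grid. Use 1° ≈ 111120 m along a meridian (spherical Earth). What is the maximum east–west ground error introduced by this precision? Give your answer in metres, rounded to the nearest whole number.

With a 0.04° grid the true value lies within half a step, ±0.04°/2 = ±0.02°, of the stored one.
At latitude 71.9622° a degree of longitude spans 111120 m × cos 71.9622° = 111120 × 0.3096 ≈ 34407.7 m.
East–west error: 0.02° × 34407.7 m/° ≈ 688.154 m.

688 metres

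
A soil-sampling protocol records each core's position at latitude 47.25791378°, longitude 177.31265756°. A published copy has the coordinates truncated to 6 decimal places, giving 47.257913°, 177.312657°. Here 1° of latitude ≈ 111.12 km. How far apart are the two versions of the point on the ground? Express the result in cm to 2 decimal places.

Δlat = 47.25791378 − 47.257913 = +0.00000078°; Δlon = 177.31265756 − 177.312657 = +0.00000056°.
N–S: 0.00000078° × 111120 m/° = 0.0866736 m.
E–W at 47.2579°: 0.00000056° × 111120 × cos 47.2579° = 0.00000056 × 111120 × 0.6787 ≈ 0.0422336 m.
Distance: √(0.0866736² + 0.0422336²) ≈ 0.0964157 m.
That is 0.0964157 m = 9.6416 cm.

9.64 cm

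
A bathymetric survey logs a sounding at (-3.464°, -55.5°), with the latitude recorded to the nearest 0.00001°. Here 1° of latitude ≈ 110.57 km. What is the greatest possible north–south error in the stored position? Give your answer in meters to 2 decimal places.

Rounding to 5 decimal places leaves the latitude within ±5e-06° of the true value.
North–south distance: 5e-06° × 110570 m/° = 0.55285 m.

0.55 meters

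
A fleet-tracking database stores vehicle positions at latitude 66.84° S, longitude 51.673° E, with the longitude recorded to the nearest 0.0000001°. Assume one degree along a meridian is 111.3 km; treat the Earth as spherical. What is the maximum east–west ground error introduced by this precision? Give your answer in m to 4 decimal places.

0.0022 m

Rounding to 7 decimal places leaves the longitude within ±5e-08° of the true value.
Parallels shrink by cos φ, so at 66.84° a degree of longitude is 111300 × 0.3933 ≈ 43774.3 m.
Maximum E–W displacement: 5e-08 × 43774.3 = 0.00218872 m.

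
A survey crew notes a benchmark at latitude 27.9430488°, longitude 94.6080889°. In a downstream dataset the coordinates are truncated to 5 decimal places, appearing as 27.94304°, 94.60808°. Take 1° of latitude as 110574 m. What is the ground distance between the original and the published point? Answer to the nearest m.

1 m

Δlat = 27.9430488 − 27.94304 = +0.0000088°; Δlon = 94.6080889 − 94.60808 = +0.0000089°.
North–south shift: 0.0000088 × 110574 = 0.973051 m.
East–west at this latitude: 0.0000089° × 110574 × cos 27.943° ≈ 0.0000089 × 97682.6 = 0.869375 m.
Combined displacement = (0.973051² + 0.869375²)^½ ≈ 1.30485 m.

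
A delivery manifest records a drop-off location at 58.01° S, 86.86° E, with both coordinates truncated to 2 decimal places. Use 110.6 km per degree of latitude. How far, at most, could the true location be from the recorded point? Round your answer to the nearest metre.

1252 metres

Truncating at 2 decimal places can drop up to a full unit in the last place, so each coordinate may be off by as much as 0.01°.
N–S: 0.01° × 110600 m/° = 1106 m.
E–W at 58.01°: 0.01° × 110600 × cos 58.01° = 0.01 × 110600 × 0.5298 ≈ 585.927 m.
Worst case both components are at the extreme and orthogonal: √(1106² + 585.927²) ≈ 1251.62 m.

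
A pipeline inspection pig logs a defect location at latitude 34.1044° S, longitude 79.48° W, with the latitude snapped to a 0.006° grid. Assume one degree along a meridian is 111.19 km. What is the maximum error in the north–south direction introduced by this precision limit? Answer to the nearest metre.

334 metres

With a 0.006° grid the true value lies within half a step, ±0.006°/2 = ±0.003°, of the stored one.
So the N–S error is at most 0.003 × 111190 = 333.57 m.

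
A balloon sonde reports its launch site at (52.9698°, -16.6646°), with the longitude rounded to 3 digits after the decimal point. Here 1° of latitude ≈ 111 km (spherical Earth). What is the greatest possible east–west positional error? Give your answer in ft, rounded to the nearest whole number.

Rounding to 3 decimal places leaves the longitude within ±0.0005° of the true value.
One degree of longitude at 52.9698° is 111000 × cos 52.9698° ≈ 111000 × 0.6022 = 66848.2 m.
So at most 0.0005° × 66848.2 ≈ 33.4241 m east–west.
In feet: 33.4241 m ÷ 0.3048 ≈ 109.66 ft.

110 ft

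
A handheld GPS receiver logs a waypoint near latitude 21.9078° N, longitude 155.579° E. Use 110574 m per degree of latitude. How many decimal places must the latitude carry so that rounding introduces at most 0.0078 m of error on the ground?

7 decimal places

One degree of latitude covers 110574 m.
N decimal places → at most half a unit in the last place, 0.5 × 10⁻ᴺ° = 110574/2 × 10⁻ᴺ m.
Need 0.5 × 110574 × 10⁻ᴺ ≤ 0.0078 → 10⁻ᴺ ≤ 1.411e-07, so N ≥ 6.85.
At 6 places the error can reach 0.0553 m, but 7 places keeps it to 0.00553 m.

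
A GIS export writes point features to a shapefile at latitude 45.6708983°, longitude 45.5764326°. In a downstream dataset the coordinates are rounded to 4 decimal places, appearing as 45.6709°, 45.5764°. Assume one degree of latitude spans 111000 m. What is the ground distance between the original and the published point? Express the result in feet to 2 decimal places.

8.32 feet

The latitude changed by -0.0000017° and the longitude by +0.0000326°.
North–south shift: -0.0000017 × 111000 = -0.1887 m.
E–W at 45.6709°: 0.0000326° × 111000 × cos 45.6709° = 0.0000326 × 111000 × 0.6988 ≈ 2.5286 m.
Hypotenuse of the two orthogonal shifts: √(0.1887² + 2.5286²) = 2.53563 m.
Converting: 2.53563 m × 3.2808 ft/m ≈ 8.319 ft.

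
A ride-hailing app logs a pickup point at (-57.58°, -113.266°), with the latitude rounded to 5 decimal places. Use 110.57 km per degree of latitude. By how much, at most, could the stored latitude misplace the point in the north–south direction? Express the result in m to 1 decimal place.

Rounding to 5 decimal places leaves the latitude within ±5e-06° of the true value.
Along the meridian that is 5e-06° × 110570 m/° = 0.55285 m.

0.6 m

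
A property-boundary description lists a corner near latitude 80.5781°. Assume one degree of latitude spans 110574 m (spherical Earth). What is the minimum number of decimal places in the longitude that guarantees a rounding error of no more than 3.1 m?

At 80.5781° one degree of longitude covers 110574 × cos 80.5781° ≈ 110574 × 0.1637 ≈ 18101.3 m.
N decimal places → at most half a unit in the last place, 0.5 × 10⁻ᴺ° = 18101.3/2 × 10⁻ᴺ m.
Setting 9050.65 × 10⁻ᴺ ≤ 3.1 gives 10ᴺ ≥ 2920, i.e. N ≥ 3.47.
N = 3 would give 9.05 m (too coarse); N = 4 gives 0.905 m ≤ 3.1 m.

4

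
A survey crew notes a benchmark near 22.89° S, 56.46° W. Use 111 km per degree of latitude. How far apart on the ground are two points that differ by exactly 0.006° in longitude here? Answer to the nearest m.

614 m

One degree of longitude here spans 111000 × cos 22.89° = 111000 × 0.9213 ≈ 102259 m; 0.006° of that is 613.555 m.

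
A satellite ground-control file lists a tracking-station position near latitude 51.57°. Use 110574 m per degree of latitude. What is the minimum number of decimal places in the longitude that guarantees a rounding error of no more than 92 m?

At 51.57° one degree of longitude covers 110574 × cos 51.57° ≈ 110574 × 0.6216 ≈ 68728.2 m.
Rounding to N decimal places gives at most 0.5 × 10⁻ᴺ degrees of error, i.e. 0.5 × 10⁻ᴺ × 68728.2 m.
Need 0.5 × 68728.2 × 10⁻ᴺ ≤ 92 → 10⁻ᴺ ≤ 2.677e-03, so N ≥ 2.57.
At 2 places the error can reach 344 m, but 3 places keeps it to 34.4 m.

3 decimal places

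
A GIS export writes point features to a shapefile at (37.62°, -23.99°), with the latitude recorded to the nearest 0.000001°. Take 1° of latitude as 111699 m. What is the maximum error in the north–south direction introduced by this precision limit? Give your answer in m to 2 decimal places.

0.06 m

Rounding to 6 decimal places leaves the latitude within ±5e-07° of the true value.
So the N–S error is at most 5e-07 × 111699 = 0.0558495 m.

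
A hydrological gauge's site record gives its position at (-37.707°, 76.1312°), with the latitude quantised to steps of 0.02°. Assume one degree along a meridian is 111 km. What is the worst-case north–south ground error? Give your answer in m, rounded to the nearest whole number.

1110 m

With a 0.02° grid the true value lies within half a step, ±0.02°/2 = ±0.01°, of the stored one.
Along the meridian that is 0.01° × 111000 m/° = 1110 m.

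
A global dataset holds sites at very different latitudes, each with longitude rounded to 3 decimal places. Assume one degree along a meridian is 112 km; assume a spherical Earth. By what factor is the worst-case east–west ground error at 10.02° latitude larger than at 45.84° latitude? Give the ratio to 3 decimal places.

Rounding to 3 decimal places leaves the longitude within ±0.0005° of the true value.
Error at 10.02° = 0.0005° × 112000 × cos 10.02° ≈ 56 × 0.9847 = 55.146 m.
Error at 45.84° = 0.0005° × 112000 × cos 45.84° ≈ 56 × 0.6967 = 39.013 m.
Ratio: 55.146 / 39.013 = cos 10.02° / cos 45.84° ≈ 1.4135.

1.414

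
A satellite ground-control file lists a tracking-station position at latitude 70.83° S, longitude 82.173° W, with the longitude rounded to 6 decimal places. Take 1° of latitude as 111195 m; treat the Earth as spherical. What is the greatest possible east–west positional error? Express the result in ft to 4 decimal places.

Rounding to 6 decimal places leaves the longitude within ±5e-07° of the true value.
Parallels shrink by cos φ, so at 70.83° a degree of longitude is 111195 × 0.3284 ≈ 36513.3 m.
East–west error: 5e-07° × 36513.3 m/° ≈ 0.0182567 m.
Converting: 0.0182567 m × 3.2808 ft/m ≈ 0.059897 ft.

0.0599 ft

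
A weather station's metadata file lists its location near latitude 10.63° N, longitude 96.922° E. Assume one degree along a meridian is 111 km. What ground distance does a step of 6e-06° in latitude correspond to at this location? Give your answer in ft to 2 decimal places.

2.19 ft

Along a meridian 6e-06° is 6e-06 × 111000 = 0.666 m.
In feet: 0.666 m ÷ 0.3048 ≈ 2.185 ft.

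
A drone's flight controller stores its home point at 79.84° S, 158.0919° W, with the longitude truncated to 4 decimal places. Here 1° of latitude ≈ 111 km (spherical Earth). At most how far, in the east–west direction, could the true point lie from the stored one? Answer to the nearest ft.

Truncating at 4 decimal places can drop up to a full unit in the last place, so the longitude may be off by as much as 0.0001°.
One degree of longitude at 79.84° is 111000 × cos 79.84° ≈ 111000 × 0.1764 = 19580.1 m.
So at most 0.0001° × 19580.1 ≈ 1.95801 m east–west.
In feet: 1.95801 m ÷ 0.3048 ≈ 6.4239 ft.

6 ft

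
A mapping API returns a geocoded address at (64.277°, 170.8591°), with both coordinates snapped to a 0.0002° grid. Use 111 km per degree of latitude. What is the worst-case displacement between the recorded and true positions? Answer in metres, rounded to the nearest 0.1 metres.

12.1 metres

With a 0.0002° grid the true value lies within half a step, ±0.0002°/2 = ±0.0001°, of the stored one.
North–south component: 0.0001° × 111000 = 11.1 m.
East–west component at 64.277°: 0.0001° × 111000 × cos 64.277° ≈ 0.0001 × 48176.3 ≈ 4.81763 m.
The two errors are perpendicular, so the maximum displacement is √(11.1² + 4.81763²) ≈ 12.1004 m.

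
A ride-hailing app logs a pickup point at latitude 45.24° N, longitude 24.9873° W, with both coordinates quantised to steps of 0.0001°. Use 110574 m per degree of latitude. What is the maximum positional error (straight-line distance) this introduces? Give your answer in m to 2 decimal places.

6.76 m

With a 0.0001° grid the true value lies within half a step, ±0.0001°/2 = ±5e-05°, of the stored one.
Latitude error → 5e-05 × 110574 = 5.5287 m along the meridian.
Longitude error → 5e-05 × 110574 × cos 45.24° = 5e-05 × 110574 × 0.7041 ≈ 3.89297 m.
Worst case both components are at the extreme and orthogonal: √(5.5287² + 3.89297²) ≈ 6.76179 m.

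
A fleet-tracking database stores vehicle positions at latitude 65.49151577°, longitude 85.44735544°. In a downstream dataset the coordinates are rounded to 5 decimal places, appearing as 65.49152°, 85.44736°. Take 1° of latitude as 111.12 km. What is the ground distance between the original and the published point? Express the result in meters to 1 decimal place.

0.5 meters

The latitude changed by -0.00000423° and the longitude by -0.00000456°.
N–S: -0.00000423° × 111120 m/° = -0.470038 m.
East–west at this latitude: -0.00000456° × 111120 × cos 65.4915° ≈ -0.00000456 × 46095.7 = -0.210196 m.
Distance: √(0.470038² + 0.210196²) ≈ 0.514896 m.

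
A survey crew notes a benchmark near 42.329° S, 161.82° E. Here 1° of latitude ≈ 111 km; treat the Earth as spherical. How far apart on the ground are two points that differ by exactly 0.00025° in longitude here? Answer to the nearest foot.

At 42.329° a degree of longitude is 111000 × cos 42.329° ≈ 82061.2 m, so 0.00025° corresponds to 20.5153 m.
In feet: 20.5153 m ÷ 0.3048 ≈ 67.307 ft.

67 feet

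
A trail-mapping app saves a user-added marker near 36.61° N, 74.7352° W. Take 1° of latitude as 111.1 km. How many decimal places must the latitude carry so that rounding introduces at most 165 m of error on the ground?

3 decimal places

One degree of latitude covers 111100 m.
N decimal places → at most half a unit in the last place, 0.5 × 10⁻ᴺ° = 111100/2 × 10⁻ᴺ m.
Setting 55550 × 10⁻ᴺ ≤ 165 gives 10ᴺ ≥ 336.7, i.e. N ≥ 2.53.
At 2 places the error can reach 556 m, but 3 places keeps it to 55.6 m.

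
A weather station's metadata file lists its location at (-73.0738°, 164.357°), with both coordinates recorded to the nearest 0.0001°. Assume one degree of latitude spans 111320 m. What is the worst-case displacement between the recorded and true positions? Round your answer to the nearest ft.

19 ft

Rounding to 4 decimal places leaves each coordinate within ±5e-05° of the true value.
Latitude error → 5e-05 × 111320 = 5.566 m along the meridian.
Longitude error → 5e-05 × 111320 × cos 73.0738° = 5e-05 × 111320 × 0.2911 ≈ 1.62048 m.
Worst case both components are at the extreme and orthogonal: √(5.566² + 1.62048²) ≈ 5.7971 m.
In feet: 5.7971 m ÷ 0.3048 ≈ 19.019 ft.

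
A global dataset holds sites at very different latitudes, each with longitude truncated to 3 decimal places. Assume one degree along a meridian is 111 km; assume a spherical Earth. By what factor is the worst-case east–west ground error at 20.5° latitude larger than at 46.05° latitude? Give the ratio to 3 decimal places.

1.350

Truncating at 3 decimal places can drop up to a full unit in the last place, so the longitude may be off by as much as 0.001°.
Error at 20.5° = 0.001° × 111000 × cos 20.5° ≈ 111 × 0.9367 = 103.97 m.
Error at 46.05° = 0.001° × 111000 × cos 46.05° ≈ 111 × 0.6940 = 77.037 m.
Ratio: 103.97 / 77.037 = cos 20.5° / cos 46.05° ≈ 1.3496.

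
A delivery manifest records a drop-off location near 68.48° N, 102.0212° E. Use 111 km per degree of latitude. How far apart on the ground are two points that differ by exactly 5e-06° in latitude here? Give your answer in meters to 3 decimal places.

5e-06° × 111000 m/° = 0.555 m.

0.555 meters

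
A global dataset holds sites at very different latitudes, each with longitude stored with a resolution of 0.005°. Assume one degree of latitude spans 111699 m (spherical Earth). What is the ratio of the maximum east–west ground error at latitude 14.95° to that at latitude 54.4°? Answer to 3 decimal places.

With a 0.005° grid the true value lies within half a step, ±0.005°/2 = ±0.0025°, of the stored one.
At 14.95°: 0.0025° × 111699 × cos 14.95° = 0.0025 × 111699 × 0.9662 ≈ 269.8 m.
Error at 54.4° = 0.0025° × 111699 × cos 54.4° ≈ 279.25 × 0.5821 = 162.56 m.
The ratio reduces to cos 14.95° / cos 54.4° = 0.9662/0.5821 ≈ 1.6597.

1.660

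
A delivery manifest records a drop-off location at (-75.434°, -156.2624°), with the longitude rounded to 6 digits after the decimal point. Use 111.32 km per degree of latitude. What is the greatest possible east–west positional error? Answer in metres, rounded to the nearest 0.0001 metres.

0.0140 metres

Rounding to 6 decimal places leaves the longitude within ±5e-07° of the true value.
At latitude 75.434° a degree of longitude spans 111320 m × cos 75.434° = 111320 × 0.2515 ≈ 27996.4 m.
So at most 5e-07° × 27996.4 ≈ 0.0139982 m east–west.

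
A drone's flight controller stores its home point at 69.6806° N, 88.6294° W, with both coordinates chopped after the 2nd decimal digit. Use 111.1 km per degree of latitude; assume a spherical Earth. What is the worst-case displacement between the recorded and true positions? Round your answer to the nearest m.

Truncating at 2 decimal places can drop up to a full unit in the last place, so each coordinate may be off by as much as 0.01°.
N–S: 0.01° × 111100 m/° = 1111 m.
East–west component at 69.6806°: 0.01° × 111100 × cos 69.6806° ≈ 0.01 × 38579.8 ≈ 385.798 m.
The two errors are perpendicular, so the maximum displacement is √(1111² + 385.798²) ≈ 1176.08 m.

1176 m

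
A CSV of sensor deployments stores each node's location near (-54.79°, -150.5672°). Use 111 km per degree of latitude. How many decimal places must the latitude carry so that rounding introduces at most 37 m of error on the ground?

4 decimal places

One degree of latitude covers 111000 m.
With N decimal places the half-ulp bound is 0.5·10⁻ᴺ°, or 0.5·10⁻ᴺ × 111000 m on the ground.
Setting 55500 × 10⁻ᴺ ≤ 37 gives 10ᴺ ≥ 1500, i.e. N ≥ 3.18.
N = 3 would give 55.5 m (too coarse); N = 4 gives 5.55 m ≤ 37 m.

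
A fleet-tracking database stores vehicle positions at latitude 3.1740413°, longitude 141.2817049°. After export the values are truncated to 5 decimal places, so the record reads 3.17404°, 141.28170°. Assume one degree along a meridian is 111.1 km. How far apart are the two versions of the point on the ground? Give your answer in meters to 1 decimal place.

The latitude changed by +0.0000013° and the longitude by +0.0000049°.
N–S: 0.0000013° × 111100 m/° = 0.14443 m.
E–W at 3.17404°: 0.0000049° × 111100 × cos 3.17404° = 0.0000049 × 111100 × 0.9985 ≈ 0.543555 m.
Hypotenuse of the two orthogonal shifts: √(0.14443² + 0.543555²) = 0.562416 m.

0.6 meters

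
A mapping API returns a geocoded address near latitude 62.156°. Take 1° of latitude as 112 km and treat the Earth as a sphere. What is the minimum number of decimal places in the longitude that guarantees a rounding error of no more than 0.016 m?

7 decimal places

At 62.156° one degree of longitude covers 112000 × cos 62.156° ≈ 112000 × 0.4671 ≈ 52311.4 m.
With N decimal places the half-ulp bound is 0.5·10⁻ᴺ°, or 0.5·10⁻ᴺ × 52311.4 m on the ground.
Setting 26155.7 × 10⁻ᴺ ≤ 0.016 gives 10ᴺ ≥ 1.635e+06, i.e. N ≥ 6.21.
N = 6 would give 0.0262 m (too coarse); N = 7 gives 0.00262 m ≤ 0.016 m.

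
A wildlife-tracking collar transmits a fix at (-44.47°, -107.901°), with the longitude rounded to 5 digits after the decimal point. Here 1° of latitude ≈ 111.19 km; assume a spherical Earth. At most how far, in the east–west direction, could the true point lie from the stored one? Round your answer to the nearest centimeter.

40 centimeters

Rounding to 5 decimal places leaves the longitude within ±5e-06° of the true value.
At latitude 44.47° a degree of longitude spans 111190 m × cos 44.47° = 111190 × 0.7136 ≈ 79347.1 m.
East–west error: 5e-06° × 79347.1 m/° ≈ 0.396736 m.
That is 0.396736 m = 39.674 cm.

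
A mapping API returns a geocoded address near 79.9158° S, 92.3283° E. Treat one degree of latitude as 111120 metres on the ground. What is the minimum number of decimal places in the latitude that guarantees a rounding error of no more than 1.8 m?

5 decimal places

One degree of latitude covers 111120 m.
With N decimal places the half-ulp bound is 0.5·10⁻ᴺ°, or 0.5·10⁻ᴺ × 111120 m on the ground.
Need 0.5 × 111120 × 10⁻ᴺ ≤ 1.8 → 10⁻ᴺ ≤ 3.240e-05, so N ≥ 4.49.
N = 4 would give 5.56 m (too coarse); N = 5 gives 0.556 m ≤ 1.8 m.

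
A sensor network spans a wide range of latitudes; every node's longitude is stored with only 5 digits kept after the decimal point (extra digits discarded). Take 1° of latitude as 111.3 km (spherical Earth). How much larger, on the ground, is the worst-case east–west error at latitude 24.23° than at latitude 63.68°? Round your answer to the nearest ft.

2 ft

Truncating at 5 decimal places can drop up to a full unit in the last place, so the longitude may be off by as much as 1e-05°.
Error at 24.23° = 1e-05° × 111300 × cos 24.23° ≈ 1.113 × 0.9119 = 1.015 m.
Error at 63.68° = 1e-05° × 111300 × cos 63.68° ≈ 1.113 × 0.4434 = 0.49349 m.
Difference: 1.015 − 0.49349 = 0.52146 m.
Converting: 0.521464 m × 3.2808 ft/m ≈ 1.7108 ft.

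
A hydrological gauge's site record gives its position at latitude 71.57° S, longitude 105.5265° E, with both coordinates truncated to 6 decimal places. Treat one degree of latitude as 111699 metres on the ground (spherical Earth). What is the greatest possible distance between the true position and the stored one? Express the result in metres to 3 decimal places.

Truncating at 6 decimal places can drop up to a full unit in the last place, so each coordinate may be off by as much as 1e-06°.
Latitude error → 1e-06 × 111699 = 0.111699 m along the meridian.
East–west component at 71.57°: 1e-06° × 111699 × cos 71.57° ≈ 1e-06 × 35313.2 ≈ 0.0353132 m.
Worst case both components are at the extreme and orthogonal: √(0.111699² + 0.0353132²) ≈ 0.117148 m.

0.117 metres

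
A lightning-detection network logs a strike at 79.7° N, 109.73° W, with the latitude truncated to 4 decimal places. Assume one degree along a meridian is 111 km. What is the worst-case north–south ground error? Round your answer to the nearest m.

11 m

Truncating at 4 decimal places can drop up to a full unit in the last place, so the latitude may be off by as much as 0.0001°.
So the N–S error is at most 0.0001 × 111000 = 11.1 m.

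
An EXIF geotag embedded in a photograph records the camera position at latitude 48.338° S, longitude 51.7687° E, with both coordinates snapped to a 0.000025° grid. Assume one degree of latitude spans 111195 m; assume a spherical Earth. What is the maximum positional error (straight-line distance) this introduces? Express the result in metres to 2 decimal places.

With a 0.000025° grid the true value lies within half a step, ±0.000025°/2 = ±1.25e-05°, of the stored one.
North–south component: 1.25e-05° × 111195 = 1.38994 m.
E–W at 48.338°: 1.25e-05° × 111195 × cos 48.338° = 1.25e-05 × 111195 × 0.6647 ≈ 0.92394 m.
Combining orthogonally: (1.38994² + 0.92394²)^½ ≈ 1.66901 m.

1.67 metres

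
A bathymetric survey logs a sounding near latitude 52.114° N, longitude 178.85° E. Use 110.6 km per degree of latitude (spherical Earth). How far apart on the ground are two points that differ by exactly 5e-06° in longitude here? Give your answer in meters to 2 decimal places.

0.34 meters

At 52.114° a degree of longitude is 110600 × cos 52.114° ≈ 67918.6 m, so 5e-06° corresponds to 0.339593 m.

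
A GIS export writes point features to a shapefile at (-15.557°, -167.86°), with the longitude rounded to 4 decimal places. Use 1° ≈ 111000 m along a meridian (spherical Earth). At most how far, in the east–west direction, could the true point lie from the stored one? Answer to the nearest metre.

5 metres

Rounding to 4 decimal places leaves the longitude within ±5e-05° of the true value.
One degree of longitude at 15.557° is 111000 × cos 15.557° ≈ 111000 × 0.9634 = 106933 m.
So at most 5e-05° × 106933 ≈ 5.34667 m east–west.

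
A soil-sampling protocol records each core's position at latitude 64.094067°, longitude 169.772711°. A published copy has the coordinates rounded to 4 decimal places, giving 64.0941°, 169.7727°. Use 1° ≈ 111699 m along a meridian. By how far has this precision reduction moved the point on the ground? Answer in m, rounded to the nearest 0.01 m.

The latitude changed by -0.000033° and the longitude by +0.000011°.
North–south shift: -0.000033 × 111699 = -3.68607 m.
East–west at this latitude: 0.000011° × 111699 × cos 64.0941° ≈ 0.000011 × 48800.7 = 0.536807 m.
Distance: √(3.68607² + 0.536807²) ≈ 3.72495 m.

3.72 m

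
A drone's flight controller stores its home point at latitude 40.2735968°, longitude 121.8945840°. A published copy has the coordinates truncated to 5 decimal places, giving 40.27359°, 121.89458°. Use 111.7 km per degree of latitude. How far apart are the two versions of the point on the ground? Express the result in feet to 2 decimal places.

2.73 feet

Δlat = 40.2735968 − 40.27359 = +0.0000068°; Δlon = 121.8945840 − 121.89458 = +0.0000040°.
N–S: 0.0000068° × 111700 m/° = 0.75956 m.
E–W at 40.2736°: 0.0000040° × 111700 × cos 40.2736° = 0.0000040 × 111700 × 0.7630 ≈ 0.340893 m.
Distance: √(0.75956² + 0.340893²) ≈ 0.83255 m.
In feet: 0.83255 m ÷ 0.3048 ≈ 2.7315 ft.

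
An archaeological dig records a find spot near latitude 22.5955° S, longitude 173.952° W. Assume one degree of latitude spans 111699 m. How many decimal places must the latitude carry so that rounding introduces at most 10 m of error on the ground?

One degree of latitude covers 111699 m.
Rounding to N decimal places gives at most 0.5 × 10⁻ᴺ degrees of error, i.e. 0.5 × 10⁻ᴺ × 111699 m.
Setting 55849.5 × 10⁻ᴺ ≤ 10 gives 10ᴺ ≥ 5585, i.e. N ≥ 3.75.
So 4 decimal places suffice (5.58 m); 3 would allow up to 55.8 m.

4 decimal places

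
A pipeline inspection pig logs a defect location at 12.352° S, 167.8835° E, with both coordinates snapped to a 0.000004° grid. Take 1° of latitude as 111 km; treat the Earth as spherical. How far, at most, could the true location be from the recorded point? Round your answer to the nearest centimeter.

With a 0.000004° grid the true value lies within half a step, ±0.000004°/2 = ±2e-06°, of the stored one.
N–S: 2e-06° × 111000 m/° = 0.222 m.
Longitude error → 2e-06 × 111000 × cos 12.352° = 2e-06 × 111000 × 0.9769 ≈ 0.216861 m.
Worst case both components are at the extreme and orthogonal: √(0.222² + 0.216861²) ≈ 0.310343 m.
That is 0.310343 m = 31.034 cm.

31 centimeters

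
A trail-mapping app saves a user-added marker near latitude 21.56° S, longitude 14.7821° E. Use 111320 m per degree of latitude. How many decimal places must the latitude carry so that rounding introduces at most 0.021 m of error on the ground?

7

One degree of latitude covers 111320 m.
N decimal places → at most half a unit in the last place, 0.5 × 10⁻ᴺ° = 111320/2 × 10⁻ᴺ m.
Need 0.5 × 111320 × 10⁻ᴺ ≤ 0.021 → 10⁻ᴺ ≤ 3.773e-07, so N ≥ 6.42.
So 7 decimal places suffice (0.00557 m); 6 would allow up to 0.0557 m.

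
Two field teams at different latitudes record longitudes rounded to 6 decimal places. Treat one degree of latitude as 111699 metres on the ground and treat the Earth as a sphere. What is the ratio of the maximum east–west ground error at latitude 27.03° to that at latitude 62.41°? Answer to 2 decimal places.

Rounding to 6 decimal places leaves the longitude within ±5e-07° of the true value.
At 27.03°: 5e-07° × 111699 × cos 27.03° = 5e-07 × 111699 × 0.8908 ≈ 0.049749 m.
At 62.41°: 5e-07° × 111699 × cos 62.41° = 5e-07 × 111699 × 0.4631 ≈ 0.025866 m.
The ratio reduces to cos 27.03° / cos 62.41° = 0.8908/0.4631 ≈ 1.9233.

1.92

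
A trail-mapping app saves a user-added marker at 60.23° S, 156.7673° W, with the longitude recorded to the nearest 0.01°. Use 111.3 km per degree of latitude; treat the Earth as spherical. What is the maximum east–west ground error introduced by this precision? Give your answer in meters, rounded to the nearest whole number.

276 meters

Rounding to 2 decimal places leaves the longitude within ±0.005° of the true value.
Parallels shrink by cos φ, so at 60.23° a degree of longitude is 111300 × 0.4965 ≈ 55262.6 m.
Maximum E–W displacement: 0.005 × 55262.6 = 276.313 m.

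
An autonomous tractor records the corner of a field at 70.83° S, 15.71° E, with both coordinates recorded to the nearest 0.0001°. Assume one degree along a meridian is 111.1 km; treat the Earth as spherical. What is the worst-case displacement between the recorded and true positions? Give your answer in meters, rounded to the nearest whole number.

6 meters

Rounding to 4 decimal places leaves each coordinate within ±5e-05° of the true value.
Latitude error → 5e-05 × 111100 = 5.555 m along the meridian.
E–W at 70.83°: 5e-05° × 111100 × cos 70.83° = 5e-05 × 111100 × 0.3284 ≈ 1.82411 m.
Worst case both components are at the extreme and orthogonal: √(5.555² + 1.82411²) ≈ 5.84683 m.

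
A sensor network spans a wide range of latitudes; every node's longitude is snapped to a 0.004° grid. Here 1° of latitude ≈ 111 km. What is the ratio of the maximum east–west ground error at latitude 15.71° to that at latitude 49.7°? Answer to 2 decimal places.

1.49

With a 0.004° grid the true value lies within half a step, ±0.004°/2 = ±0.002°, of the stored one.
Error at 15.71° = 0.002° × 111000 × cos 15.71° ≈ 222 × 0.9626 = 213.71 m.
At 49.7°: 0.002° × 111000 × cos 49.7° = 0.002 × 111000 × 0.6468 ≈ 143.59 m.
The ratio reduces to cos 15.71° / cos 49.7° = 0.9626/0.6468 ≈ 1.4883.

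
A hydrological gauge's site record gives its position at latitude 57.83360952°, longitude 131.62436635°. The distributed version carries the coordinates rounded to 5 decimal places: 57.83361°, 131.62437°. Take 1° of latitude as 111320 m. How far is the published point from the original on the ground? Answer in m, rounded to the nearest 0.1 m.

0.2 m

Δlat = 57.83360952 − 57.83361 = -0.00000048°; Δlon = 131.62436635 − 131.62437 = -0.00000365°.
North–south shift: -0.00000048 × 111320 = -0.0534336 m.
East–west at this latitude: -0.00000365° × 111320 × cos 57.8336° ≈ -0.00000365 × 59264.5 = -0.216315 m.
Combined displacement = (0.0534336² + 0.216315²)^½ ≈ 0.222817 m.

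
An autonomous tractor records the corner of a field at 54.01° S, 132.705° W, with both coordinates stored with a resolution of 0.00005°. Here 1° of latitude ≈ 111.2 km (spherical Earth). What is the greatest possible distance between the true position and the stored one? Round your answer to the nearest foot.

11 feet

With a 0.00005° grid the true value lies within half a step, ±0.00005°/2 = ±2.5e-05°, of the stored one.
North–south component: 2.5e-05° × 111200 = 2.78 m.
Longitude error → 2.5e-05 × 111200 × cos 54.01° = 2.5e-05 × 111200 × 0.5876 ≈ 1.63365 m.
The two errors are perpendicular, so the maximum displacement is √(2.78² + 1.63365²) ≈ 3.22447 m.
In feet: 3.22447 m ÷ 0.3048 ≈ 10.579 ft.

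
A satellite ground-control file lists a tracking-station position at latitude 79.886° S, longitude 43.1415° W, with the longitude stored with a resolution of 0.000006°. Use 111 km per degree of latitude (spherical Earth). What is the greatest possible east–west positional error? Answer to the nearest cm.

6 cm

With a 0.000006° grid the true value lies within half a step, ±0.000006°/2 = ±3e-06°, of the stored one.
Parallels shrink by cos φ, so at 79.886° a degree of longitude is 111000 × 0.1756 ≈ 19492.4 m.
So at most 3e-06° × 19492.4 ≈ 0.0584772 m east–west.
That is 0.0584772 m = 5.8477 cm.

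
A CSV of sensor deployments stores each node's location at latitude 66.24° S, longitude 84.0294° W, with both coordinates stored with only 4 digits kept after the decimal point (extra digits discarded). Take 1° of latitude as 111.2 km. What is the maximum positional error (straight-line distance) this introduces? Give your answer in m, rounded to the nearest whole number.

Truncating at 4 decimal places can drop up to a full unit in the last place, so each coordinate may be off by as much as 0.0001°.
Latitude error → 0.0001 × 111200 = 11.12 m along the meridian.
E–W at 66.24°: 0.0001° × 111200 × cos 66.24° = 0.0001 × 111200 × 0.4029 ≈ 4.48032 m.
Combining orthogonally: (11.12² + 4.48032²)^½ ≈ 11.9886 m.

12 m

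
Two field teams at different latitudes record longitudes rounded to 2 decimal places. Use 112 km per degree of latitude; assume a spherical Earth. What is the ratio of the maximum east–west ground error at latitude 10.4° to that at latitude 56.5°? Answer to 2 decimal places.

1.78

Rounding to 2 decimal places leaves the longitude within ±0.005° of the true value.
At 10.4°: 0.005° × 112000 × cos 10.4° = 0.005 × 112000 × 0.9836 ≈ 550.8 m.
Error at 56.5° = 0.005° × 112000 × cos 56.5° ≈ 560 × 0.5519 = 309.08 m.
The ratio reduces to cos 10.4° / cos 56.5° = 0.9836/0.5519 ≈ 1.7820.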